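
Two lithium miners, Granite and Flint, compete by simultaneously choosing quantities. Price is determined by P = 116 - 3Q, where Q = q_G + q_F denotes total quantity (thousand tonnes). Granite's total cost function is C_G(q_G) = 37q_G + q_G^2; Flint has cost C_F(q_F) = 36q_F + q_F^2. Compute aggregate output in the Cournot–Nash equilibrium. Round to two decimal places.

Granite's profit: π_G = (116 - 3Q)q_G - (37q_G + q_G²). Setting ∂π_G/∂q_G = 0: 79 - 8q_G - 3(q_F) = 0.
Flint's profit: π_F = (116 - 3Q)q_F - (36q_F + q_F²). Setting ∂π_F/∂q_F = 0: 80 - 8q_F - 3(q_G) = 0.
So q_G = (79 - 3q_F)/8 and q_F = (80 - 3q_G)/8.
Substituting one into the other gives q_G = 392/55 and q_F = 403/55.
Total output Q = 392/55 + 403/55 = 159/11.

14.45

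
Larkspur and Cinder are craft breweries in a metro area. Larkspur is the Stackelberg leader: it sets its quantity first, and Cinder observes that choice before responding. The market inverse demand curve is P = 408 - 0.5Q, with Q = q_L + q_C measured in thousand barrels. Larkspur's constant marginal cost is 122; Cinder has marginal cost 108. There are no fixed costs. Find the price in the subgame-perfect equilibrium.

Solve by backward induction. Given q_L, the follower Cinder maximises π_C = (408 - (1/2)q_L - (1/2)q_C)q_C - 108q_C.
Setting the follower's marginal profit to zero, 300 - (1/2)q_L - q_C = 0, i.e. q_C = (300 - (1/2)q_L).
Larkspur substitutes q_C(q_L) into its own profit: π_L = q_L(408 - (1/2)q_L - (300 - (1/2)q_L)/2) - 122q_L = (258 - (1/4)q_L)q_L - 122q_L.
Leader FOC: 136 - (1/2)q_L = 0, so q_L = 272.
Then q_C = (300 - (1/2)·272) = 164.
Total output Q = 436, so price P = 408 - (1/2)·436 = 190.

190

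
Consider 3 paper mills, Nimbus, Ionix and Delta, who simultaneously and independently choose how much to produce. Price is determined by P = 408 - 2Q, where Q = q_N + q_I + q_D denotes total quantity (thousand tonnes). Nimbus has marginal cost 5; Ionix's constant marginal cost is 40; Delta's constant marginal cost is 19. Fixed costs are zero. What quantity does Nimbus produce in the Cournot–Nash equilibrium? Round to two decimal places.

56.50

Nimbus's profit: π_N = (408 - 2Q)q_N - (5q_N). Setting ∂π_N/∂q_N = 0: 403 - 4q_N - 2(q_I + q_D) = 0.
Ionix's profit: π_I = (408 - 2Q)q_I - (40q_I). Setting ∂π_I/∂q_I = 0: 368 - 4q_I - 2(q_N + q_D) = 0.
Delta's profit: π_D = (408 - 2Q)q_D - (19q_D). Setting ∂π_D/∂q_D = 0: 389 - 4q_D - 2(q_N + q_I) = 0.
Adding the 3 conditions: 1160 − 4Q − 4Q = 0, i.e. Q = 145.
Back-substituting: q_N = (403 − 290)/2 = 113/2, q_I = (368 − 290)/2 = 39, q_D = (389 − 290)/2 = 99/2.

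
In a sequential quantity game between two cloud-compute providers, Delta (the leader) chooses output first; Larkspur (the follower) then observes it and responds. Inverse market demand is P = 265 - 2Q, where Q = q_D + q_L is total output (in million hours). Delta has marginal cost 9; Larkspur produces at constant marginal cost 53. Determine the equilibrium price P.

Solve by backward induction. Given q_D, the follower Larkspur maximises π_L = (265 - 2q_D - 2q_L)q_L - 53q_L.
∂π_L/∂q_L = 212 - 2q_D - 4q_L = 0 gives the reaction function q_L = (212 - 2q_D)/4.
The leader anticipates this reaction. Substituting into P = 265 - 2Q gives P = 159 - q_D, so π_D = (159 - q_D)q_D - 9q_D.
Maximising: ∂π_D/∂q_D = 150 - 2q_D = 0, giving q_D = 75.
Then q_L = (212 - 2·75)/4 = 31/2.
Total output Q = 181/2, so price P = 265 - 2·(181/2) = 84.

84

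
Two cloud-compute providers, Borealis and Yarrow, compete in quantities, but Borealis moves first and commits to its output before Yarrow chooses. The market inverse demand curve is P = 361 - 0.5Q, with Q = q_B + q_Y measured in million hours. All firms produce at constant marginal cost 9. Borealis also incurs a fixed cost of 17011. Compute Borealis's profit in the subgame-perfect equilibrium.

Solve by backward induction. Given q_B, the follower Yarrow maximises π_Y = (361 - (1/2)q_B - (1/2)q_Y)q_Y - 9q_Y.
Follower FOC: 352 - (1/2)q_B - q_Y = 0, so q_Y(q_B) = (352 - (1/2)q_B).
The leader anticipates this reaction. Substituting into P = 361 - 0.5Q gives P = 185 - (1/4)q_B, so π_B = (185 - (1/4)q_B)q_B - 9q_B.
Maximising: ∂π_B/∂q_B = 176 - (1/2)q_B = 0, giving q_B = 352.
Then q_Y = (352 - (1/2)·352) = 176.
Price P = 361 - (1/2)·528 = 97.
Borealis's profit: (97 - 9)·352 - 17011 = 13965.

13965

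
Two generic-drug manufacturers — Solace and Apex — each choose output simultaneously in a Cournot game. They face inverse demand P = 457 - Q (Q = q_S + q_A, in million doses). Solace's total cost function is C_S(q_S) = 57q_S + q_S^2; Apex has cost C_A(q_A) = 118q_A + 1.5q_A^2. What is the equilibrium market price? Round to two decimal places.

Solace's profit: π_S = (457 - Q)q_S - (57q_S + q_S²). Setting ∂π_S/∂q_S = 0: 400 - 4q_S - (q_A) = 0.
Apex's profit: π_A = (457 - Q)q_A - (118q_A + (3/2)q_A²). Setting ∂π_A/∂q_A = 0: 339 - 5q_A - (q_S) = 0.
Rearranging gives the reaction functions q_S = (400 - q_A)/4 and q_A = (339 - q_S)/5.
Substituting one into the other gives q_S = 1661/19 and q_A = 956/19.
Total output Q = 137.7368, so price P = 457 - 137.7368 = 319.2632.

319.26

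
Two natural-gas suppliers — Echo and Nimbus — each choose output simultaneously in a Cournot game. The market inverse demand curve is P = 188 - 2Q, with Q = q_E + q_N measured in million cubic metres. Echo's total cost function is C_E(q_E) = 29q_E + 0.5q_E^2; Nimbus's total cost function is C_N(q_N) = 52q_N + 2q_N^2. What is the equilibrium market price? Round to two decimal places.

112.33

Echo's profit: π_E = (188 - 2Q)q_E - (29q_E + (1/2)q_E²). Setting ∂π_E/∂q_E = 0: 159 - 5q_E - 2(q_N) = 0.
Nimbus's first-order condition: 136 - 8q_N - 2(q_E) = 0.
Best responses: q_E = (159 - 2q_N)/5, q_N = (136 - 2q_E)/8.
Substituting one into the other gives q_E = 250/9 and q_N = 181/18.
Total output Q = 227/6, so price P = 188 - 2·(227/6) = 337/3.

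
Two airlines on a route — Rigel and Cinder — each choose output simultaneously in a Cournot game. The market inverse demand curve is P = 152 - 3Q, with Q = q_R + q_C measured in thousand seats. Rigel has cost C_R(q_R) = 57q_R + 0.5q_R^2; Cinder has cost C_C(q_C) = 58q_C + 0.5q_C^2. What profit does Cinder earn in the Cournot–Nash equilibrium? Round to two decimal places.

304.34

Rigel's profit: π_R = (152 - 3Q)q_R - (57q_R + (1/2)q_R²). Setting ∂π_R/∂q_R = 0: 95 - 7q_R - 3(q_C) = 0.
Cinder's profit: π_C = (152 - 3Q)q_C - (58q_C + (1/2)q_C²). Setting ∂π_C/∂q_C = 0: 94 - 7q_C - 3(q_R) = 0.
Rearranging gives the reaction functions q_R = (95 - 3q_C)/7 and q_C = (94 - 3q_R)/7.
Substituting one into the other gives q_R = 383/40 and q_C = 373/40.
Price P = 152 - 3·(189/10) = 953/10.
Cinder's profit: (953/10)·(373/40) - 58·(373/40) - (1/2)(373/40)² = 304.3447.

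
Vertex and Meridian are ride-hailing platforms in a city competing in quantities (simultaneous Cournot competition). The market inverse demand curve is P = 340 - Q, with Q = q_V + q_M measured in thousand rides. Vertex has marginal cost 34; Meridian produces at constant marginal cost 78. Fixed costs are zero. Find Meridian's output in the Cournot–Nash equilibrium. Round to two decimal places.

72.67

Vertex's profit: π_V = (340 - Q)q_V - (34q_V). Setting ∂π_V/∂q_V = 0: 306 - 2q_V - (q_M) = 0.
Meridian's profit: π_M = (340 - Q)q_M - (78q_M). Setting ∂π_M/∂q_M = 0: 262 - 2q_M - (q_V) = 0.
So q_V = (306 - q_M)/2 and q_M = (262 - q_V)/2.
Substituting one into the other gives q_V = 350/3 and q_M = 218/3.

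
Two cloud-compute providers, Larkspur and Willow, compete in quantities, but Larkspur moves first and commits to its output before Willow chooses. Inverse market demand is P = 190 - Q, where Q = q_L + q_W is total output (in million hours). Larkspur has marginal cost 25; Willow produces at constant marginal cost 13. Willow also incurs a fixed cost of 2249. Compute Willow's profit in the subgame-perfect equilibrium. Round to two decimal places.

The follower Willow best-responds to any q_L: π_W = (190 - Q)q_W - 13q_W.
∂π_W/∂q_W = 177 - q_L - 2q_W = 0 gives the reaction function q_W = (177 - q_L)/2.
The leader anticipates this reaction. Substituting into P = 190 - Q gives P = 203/2 - (1/2)q_L, so π_L = (203/2 - (1/2)q_L)q_L - 25q_L.
The leader's first-order condition 153/2 - q_L = 0 yields q_L = 153/2.
Then q_W = (177 - 153/2)/2 = 201/4.
Price P = 190 - 507/4 = 253/4.
Willow's profit: (253/4 - 13)·(201/4) - 2249 = 276.0625.

276.06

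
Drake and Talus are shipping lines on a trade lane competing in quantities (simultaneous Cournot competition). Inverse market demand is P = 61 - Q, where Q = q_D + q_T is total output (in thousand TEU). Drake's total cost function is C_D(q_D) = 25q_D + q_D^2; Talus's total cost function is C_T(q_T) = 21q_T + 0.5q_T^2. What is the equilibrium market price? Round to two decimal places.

43.55

Drake's profit: π_D = (61 - Q)q_D - (25q_D + q_D²). Setting ∂π_D/∂q_D = 0: 36 - 4q_D - (q_T) = 0.
Talus's first-order condition: 40 - 3q_T - (q_D) = 0.
Rearranging gives the reaction functions q_D = (36 - q_T)/4 and q_T = (40 - q_D)/3.
Solving the pair: q_D = 68/11, q_T = 124/11.
Total output Q = 192/11, so price P = 61 - 192/11 = 479/11.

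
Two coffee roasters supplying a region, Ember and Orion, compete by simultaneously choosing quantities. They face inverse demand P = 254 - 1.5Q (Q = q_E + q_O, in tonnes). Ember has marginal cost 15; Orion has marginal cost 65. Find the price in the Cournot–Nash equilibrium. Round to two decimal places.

Ember's profit: π_E = (254 - 1.5Q)q_E - (15q_E). Setting ∂π_E/∂q_E = 0: 239 - 3q_E - (3/2)(q_O) = 0.
Orion's profit: π_O = (254 - 1.5Q)q_O - (65q_O). Setting ∂π_O/∂q_O = 0: 189 - 3q_O - (3/2)(q_E) = 0.
Rearranging gives the reaction functions q_E = (239 - (3/2)q_O)/3 and q_O = (189 - (3/2)q_E)/3.
Solving the pair: q_E = 578/9, q_O = 278/9.
Total output Q = 856/9, so price P = 254 - (3/2)·(856/9) = 334/3.

111.33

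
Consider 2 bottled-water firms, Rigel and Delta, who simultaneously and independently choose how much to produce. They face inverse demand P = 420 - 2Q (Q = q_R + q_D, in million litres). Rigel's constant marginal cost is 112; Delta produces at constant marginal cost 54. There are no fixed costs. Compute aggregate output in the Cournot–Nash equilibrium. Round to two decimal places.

Rigel's profit: π_R = (420 - 2Q)q_R - (112q_R). Setting ∂π_R/∂q_R = 0: 308 - 4q_R - 2(q_D) = 0.
Delta's profit: π_D = (420 - 2Q)q_D - (54q_D). Setting ∂π_D/∂q_D = 0: 366 - 4q_D - 2(q_R) = 0.
Best responses: q_R = (308 - 2q_D)/4, q_D = (366 - 2q_R)/4.
Solving the pair: q_R = 125/3, q_D = 212/3.
Total output Q = 125/3 + 212/3 = 337/3.

112.33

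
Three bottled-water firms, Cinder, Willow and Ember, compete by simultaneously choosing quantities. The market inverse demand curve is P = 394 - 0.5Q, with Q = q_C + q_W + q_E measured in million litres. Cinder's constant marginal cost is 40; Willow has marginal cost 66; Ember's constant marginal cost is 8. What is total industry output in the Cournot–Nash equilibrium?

Cinder's profit: π_C = (394 - 0.5Q)q_C - (40q_C). Setting ∂π_C/∂q_C = 0: 354 - q_C - (1/2)(q_W + q_E) = 0.
Willow's first-order condition: 328 - q_W - (1/2)(q_C + q_E) = 0.
Ember's first-order condition: 386 - q_E - (1/2)(q_C + q_W) = 0.
Adding the 3 first-order conditions: 1068 − 2Q = 0, so Q = 534.
Back-substituting: q_C = (354 − 267)/(1/2) = 174, q_W = (328 − 267)/(1/2) = 122, q_E = (386 − 267)/(1/2) = 238.
Total output Q = 174 + 122 + 238 = 534.

534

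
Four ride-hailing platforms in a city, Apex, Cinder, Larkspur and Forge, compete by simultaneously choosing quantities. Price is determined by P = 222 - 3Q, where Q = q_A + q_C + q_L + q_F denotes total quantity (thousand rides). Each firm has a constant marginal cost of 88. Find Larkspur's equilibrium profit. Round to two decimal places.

239.41

A representative firm's profit is π_i = q_i(222 - 3Q) - 88q_i.
First-order condition (treating rivals' output as given): 134 - 6q_i - 3·Σ_{j≠i} q_j = 0.
With identical firms every q_j equals q_i, so Σ_{j≠i} q_j = 3q_i and 134 = 15q_i, giving q_i = 134/15.
Price P = 222 - 3·(536/15) = 574/5.
Larkspur's profit: (574/5 - 88)·(134/15) = 239.4133.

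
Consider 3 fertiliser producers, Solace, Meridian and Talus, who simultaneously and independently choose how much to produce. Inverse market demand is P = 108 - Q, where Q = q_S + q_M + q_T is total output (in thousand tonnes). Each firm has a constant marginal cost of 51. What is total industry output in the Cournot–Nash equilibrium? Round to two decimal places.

42.75

A representative firm's profit is π_i = q_i(108 - Q) - 51q_i.
First-order condition (treating rivals' output as given): 57 - 2q_i - Σ_{j≠i} q_j = 0.
By symmetry each firm produces the same amount; substituting Σ_{j≠i} q_j = 2q_i yields q_i = 57/4.
Total output Q = 57/4 + 57/4 + 57/4 = 171/4.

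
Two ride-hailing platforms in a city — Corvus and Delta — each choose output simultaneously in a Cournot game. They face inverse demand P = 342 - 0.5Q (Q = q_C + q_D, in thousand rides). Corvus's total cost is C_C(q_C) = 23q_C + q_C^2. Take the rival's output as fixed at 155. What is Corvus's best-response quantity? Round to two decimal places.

With the rival's output fixed at 155, Corvus's profit is π_C = (342 - (1/2)·155 - (1/2)q_C)q_C - (23q_C + q_C²) = (529/2 - (1/2)q_C)q_C - (23q_C + q_C²).
∂π_C/∂q_C = 483/2 - 3q_C = 0, so q_C = 161/2.

80.50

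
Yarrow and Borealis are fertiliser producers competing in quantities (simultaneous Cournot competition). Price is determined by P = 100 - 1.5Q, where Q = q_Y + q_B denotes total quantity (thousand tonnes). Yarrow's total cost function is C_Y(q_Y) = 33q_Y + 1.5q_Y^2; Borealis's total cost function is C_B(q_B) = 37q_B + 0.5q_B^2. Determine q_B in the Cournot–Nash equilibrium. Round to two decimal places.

Yarrow's profit: π_Y = (100 - 1.5Q)q_Y - (33q_Y + (3/2)q_Y²). Setting ∂π_Y/∂q_Y = 0: 67 - 6q_Y - (3/2)(q_B) = 0.
Borealis's first-order condition: 63 - 4q_B - (3/2)(q_Y) = 0.
So q_Y = (67 - (3/2)q_B)/6 and q_B = (63 - (3/2)q_Y)/4.
Substituting one into the other gives q_Y = 694/87 and q_B = 370/29.

12.76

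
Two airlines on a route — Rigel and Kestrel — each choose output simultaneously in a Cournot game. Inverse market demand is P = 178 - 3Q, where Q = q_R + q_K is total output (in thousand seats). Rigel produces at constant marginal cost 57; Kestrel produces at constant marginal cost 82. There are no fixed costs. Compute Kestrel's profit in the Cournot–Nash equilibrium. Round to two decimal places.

Rigel's profit: π_R = (178 - 3Q)q_R - (57q_R). Setting ∂π_R/∂q_R = 0: 121 - 6q_R - 3(q_K) = 0.
Kestrel's first-order condition: 96 - 6q_K - 3(q_R) = 0.
So q_R = (121 - 3q_K)/6 and q_K = (96 - 3q_R)/6.
Substituting one into the other gives q_R = 146/9 and q_K = 71/9.
Price P = 178 - 3·(217/9) = 317/3.
Kestrel's profit: (317/3 - 82)·(71/9) = 186.7037.

186.70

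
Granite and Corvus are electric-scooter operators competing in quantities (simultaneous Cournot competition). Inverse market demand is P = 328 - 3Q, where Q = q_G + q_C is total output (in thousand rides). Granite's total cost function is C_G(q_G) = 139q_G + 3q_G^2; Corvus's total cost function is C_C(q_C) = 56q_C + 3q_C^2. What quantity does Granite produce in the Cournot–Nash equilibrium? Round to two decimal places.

10.76

Granite's profit: π_G = (328 - 3Q)q_G - (139q_G + 3q_G²). Setting ∂π_G/∂q_G = 0: 189 - 12q_G - 3(q_C) = 0.
Corvus's first-order condition: 272 - 12q_C - 3(q_G) = 0.
So q_G = (189 - 3q_C)/12 and q_C = (272 - 3q_G)/12.
Substituting one into the other gives q_G = 484/45 and q_C = 899/45.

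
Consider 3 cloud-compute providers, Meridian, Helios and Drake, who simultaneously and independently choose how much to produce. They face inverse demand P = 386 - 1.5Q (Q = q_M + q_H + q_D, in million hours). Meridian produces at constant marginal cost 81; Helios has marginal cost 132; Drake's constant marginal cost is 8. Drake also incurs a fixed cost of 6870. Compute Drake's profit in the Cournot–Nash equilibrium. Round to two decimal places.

Meridian's profit: π_M = (386 - 1.5Q)q_M - (81q_M). Setting ∂π_M/∂q_M = 0: 305 - 3q_M - (3/2)(q_H + q_D) = 0.
Helios's first-order condition: 254 - 3q_H - (3/2)(q_M + q_D) = 0.
Drake's first-order condition: 378 - 3q_D - (3/2)(q_M + q_H) = 0.
Adding the 3 first-order conditions: 937 − 6Q = 0, so Q = 937/6.
Back-substituting: q_M = (305 − 937/4)/(3/2) = 283/6, q_H = (254 − 937/4)/(3/2) = 79/6, q_D = (378 − 937/4)/(3/2) = 575/6.
Price P = 386 - (3/2)·(937/6) = 607/4.
Drake's profit: (607/4 - 8)·(575/6) - 6870 = 6906.0417.

6906.04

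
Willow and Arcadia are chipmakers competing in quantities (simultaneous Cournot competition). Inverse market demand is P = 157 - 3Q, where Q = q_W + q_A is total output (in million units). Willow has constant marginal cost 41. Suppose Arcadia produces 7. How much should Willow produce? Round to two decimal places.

With the rival's output fixed at 7, Willow's profit is π_W = (157 - 3·7 - 3q_W)q_W - (41q_W) = (136 - 3q_W)q_W - (41q_W).
∂π_W/∂q_W = 95 - 6q_W = 0, so q_W = 95/6.

15.83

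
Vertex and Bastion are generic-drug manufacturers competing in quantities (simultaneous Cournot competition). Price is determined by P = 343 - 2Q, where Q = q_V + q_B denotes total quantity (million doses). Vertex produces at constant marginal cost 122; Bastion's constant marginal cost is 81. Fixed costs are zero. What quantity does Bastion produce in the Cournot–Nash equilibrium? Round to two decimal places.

50.50

Vertex's profit: π_V = (343 - 2Q)q_V - (122q_V). Setting ∂π_V/∂q_V = 0: 221 - 4q_V - 2(q_B) = 0.
Bastion's profit: π_B = (343 - 2Q)q_B - (81q_B). Setting ∂π_B/∂q_B = 0: 262 - 4q_B - 2(q_V) = 0.
So q_V = (221 - 2q_B)/4 and q_B = (262 - 2q_V)/4.
Substituting one into the other gives q_V = 30 and q_B = 101/2.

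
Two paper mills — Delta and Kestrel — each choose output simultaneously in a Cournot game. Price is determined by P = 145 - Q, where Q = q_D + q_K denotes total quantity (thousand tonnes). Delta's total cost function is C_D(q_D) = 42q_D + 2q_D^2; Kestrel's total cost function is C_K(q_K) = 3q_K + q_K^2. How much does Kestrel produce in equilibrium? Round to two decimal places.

Delta's profit: π_D = (145 - Q)q_D - (42q_D + 2q_D²). Setting ∂π_D/∂q_D = 0: 103 - 6q_D - (q_K) = 0.
Kestrel's profit: π_K = (145 - Q)q_K - (3q_K + q_K²). Setting ∂π_K/∂q_K = 0: 142 - 4q_K - (q_D) = 0.
So q_D = (103 - q_K)/6 and q_K = (142 - q_D)/4.
Substituting one into the other gives q_D = 270/23 and q_K = 749/23.

32.57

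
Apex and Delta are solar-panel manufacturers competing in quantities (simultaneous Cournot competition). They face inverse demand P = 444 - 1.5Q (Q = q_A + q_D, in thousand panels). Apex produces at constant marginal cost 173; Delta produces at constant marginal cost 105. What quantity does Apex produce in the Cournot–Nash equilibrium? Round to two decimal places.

45.11

Apex's profit: π_A = (444 - 1.5Q)q_A - (173q_A). Setting ∂π_A/∂q_A = 0: 271 - 3q_A - (3/2)(q_D) = 0.
Delta's profit: π_D = (444 - 1.5Q)q_D - (105q_D). Setting ∂π_D/∂q_D = 0: 339 - 3q_D - (3/2)(q_A) = 0.
Best responses: q_A = (271 - (3/2)q_D)/3, q_D = (339 - (3/2)q_A)/3.
Solving the pair: q_A = 406/9, q_D = 814/9.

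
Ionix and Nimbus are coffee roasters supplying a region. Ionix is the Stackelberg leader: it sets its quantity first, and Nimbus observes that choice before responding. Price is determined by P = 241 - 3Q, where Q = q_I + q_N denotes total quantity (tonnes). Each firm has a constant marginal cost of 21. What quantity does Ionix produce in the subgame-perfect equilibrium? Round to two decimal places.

The follower Nimbus best-responds to any q_I: π_N = (241 - 3Q)q_N - 21q_N.
Setting the follower's marginal profit to zero, 220 - 3q_I - 6q_N = 0, i.e. q_N = (220 - 3q_I)/6.
The leader anticipates this reaction. Substituting into P = 241 - 3Q gives P = 131 - (3/2)q_I, so π_I = (131 - (3/2)q_I)q_I - 21q_I.
Maximising: ∂π_I/∂q_I = 110 - 3q_I = 0, giving q_I = 110/3.
Then q_N = (220 - 3·(110/3))/6 = 55/3.

36.67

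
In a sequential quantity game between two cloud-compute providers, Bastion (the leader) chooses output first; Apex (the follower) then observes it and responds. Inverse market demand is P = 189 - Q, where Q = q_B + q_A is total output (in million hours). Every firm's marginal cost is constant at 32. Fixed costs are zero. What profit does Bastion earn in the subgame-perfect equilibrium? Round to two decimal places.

The follower Apex best-responds to any q_B: π_A = (189 - Q)q_A - 32q_A.
∂π_A/∂q_A = 157 - q_B - 2q_A = 0 gives the reaction function q_A = (157 - q_B)/2.
Bastion substitutes q_A(q_B) into its own profit: π_B = q_B(189 - q_B - (157 - q_B)/2) - 32q_B = (221/2 - (1/2)q_B)q_B - 32q_B.
The leader's first-order condition 157/2 - q_B = 0 yields q_B = 157/2.
Then q_A = (157 - 157/2)/2 = 157/4.
Price P = 189 - 471/4 = 285/4.
Bastion's profit: (285/4 - 32)·(157/2) = 3081.1250.

3081.13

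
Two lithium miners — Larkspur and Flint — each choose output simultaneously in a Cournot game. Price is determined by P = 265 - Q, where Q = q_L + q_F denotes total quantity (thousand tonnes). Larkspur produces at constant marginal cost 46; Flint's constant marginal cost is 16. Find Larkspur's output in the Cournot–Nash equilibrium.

63

Larkspur's profit: π_L = (265 - Q)q_L - (46q_L). Setting ∂π_L/∂q_L = 0: 219 - 2q_L - (q_F) = 0.
Flint's profit: π_F = (265 - Q)q_F - (16q_F). Setting ∂π_F/∂q_F = 0: 249 - 2q_F - (q_L) = 0.
So q_L = (219 - q_F)/2 and q_F = (249 - q_L)/2.
Substituting one into the other gives q_L = 63 and q_F = 93.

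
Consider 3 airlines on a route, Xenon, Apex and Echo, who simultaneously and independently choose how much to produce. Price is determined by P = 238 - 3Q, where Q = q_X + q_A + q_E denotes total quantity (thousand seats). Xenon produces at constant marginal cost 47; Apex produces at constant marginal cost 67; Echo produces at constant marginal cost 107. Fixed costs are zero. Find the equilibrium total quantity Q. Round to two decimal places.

Xenon's profit: π_X = (238 - 3Q)q_X - (47q_X). Setting ∂π_X/∂q_X = 0: 191 - 6q_X - 3(q_A + q_E) = 0.
Apex's profit: π_A = (238 - 3Q)q_A - (67q_A). Setting ∂π_A/∂q_A = 0: 171 - 6q_A - 3(q_X + q_E) = 0.
Echo's profit: π_E = (238 - 3Q)q_E - (107q_E). Setting ∂π_E/∂q_E = 0: 131 - 6q_E - 3(q_X + q_A) = 0.
Summing all 3 equations gives 493 − 12Q = 0, hence Q = 493/12.
Back-substituting: q_X = (191 − 493/4)/3 = 271/12, q_A = (171 − 493/4)/3 = 191/12, q_E = (131 − 493/4)/3 = 31/12.
Total output Q = 271/12 + 191/12 + 31/12 = 493/12.

41.08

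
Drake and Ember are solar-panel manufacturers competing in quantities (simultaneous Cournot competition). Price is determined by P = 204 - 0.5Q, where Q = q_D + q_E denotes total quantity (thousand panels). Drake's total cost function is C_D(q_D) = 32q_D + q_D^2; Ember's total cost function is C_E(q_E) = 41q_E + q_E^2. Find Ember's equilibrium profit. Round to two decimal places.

Drake's profit: π_D = (204 - 0.5Q)q_D - (32q_D + q_D²). Setting ∂π_D/∂q_D = 0: 172 - 3q_D - (1/2)(q_E) = 0.
Ember's profit: π_E = (204 - 0.5Q)q_E - (41q_E + q_E²). Setting ∂π_E/∂q_E = 0: 163 - 3q_E - (1/2)(q_D) = 0.
Rearranging gives the reaction functions q_D = (172 - (1/2)q_E)/3 and q_E = (163 - (1/2)q_D)/3.
Solving the pair: q_D = 1738/35, q_E = 1612/35.
Price P = 204 - (1/2)·(670/7) = 1093/7.
Ember's profit: (1093/7)·(1612/35) - 41·(1612/35) - (1612/35)² = 3181.8906.

3181.89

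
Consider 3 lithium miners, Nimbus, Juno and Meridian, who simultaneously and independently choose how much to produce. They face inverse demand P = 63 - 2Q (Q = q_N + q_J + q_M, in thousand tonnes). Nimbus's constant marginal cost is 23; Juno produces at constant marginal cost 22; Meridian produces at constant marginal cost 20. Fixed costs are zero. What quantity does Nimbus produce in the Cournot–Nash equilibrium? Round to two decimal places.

4.50

Nimbus's profit: π_N = (63 - 2Q)q_N - (23q_N). Setting ∂π_N/∂q_N = 0: 40 - 4q_N - 2(q_J + q_M) = 0.
Juno's profit: π_J = (63 - 2Q)q_J - (22q_J). Setting ∂π_J/∂q_J = 0: 41 - 4q_J - 2(q_N + q_M) = 0.
Meridian's first-order condition: 43 - 4q_M - 2(q_N + q_J) = 0.
Summing all 3 equations gives 124 − 8Q = 0, hence Q = 31/2.
Back-substituting: q_N = (40 − 31)/2 = 9/2, q_J = (41 − 31)/2 = 5, q_M = (43 − 31)/2 = 6.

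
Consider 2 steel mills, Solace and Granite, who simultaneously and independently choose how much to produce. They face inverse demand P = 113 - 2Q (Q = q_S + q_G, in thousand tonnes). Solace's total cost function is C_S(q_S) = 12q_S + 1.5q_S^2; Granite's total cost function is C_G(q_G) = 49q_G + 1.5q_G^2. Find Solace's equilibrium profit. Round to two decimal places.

Solace's profit: π_S = (113 - 2Q)q_S - (12q_S + (3/2)q_S²). Setting ∂π_S/∂q_S = 0: 101 - 7q_S - 2(q_G) = 0.
Granite's profit: π_G = (113 - 2Q)q_G - (49q_G + (3/2)q_G²). Setting ∂π_G/∂q_G = 0: 64 - 7q_G - 2(q_S) = 0.
So q_S = (101 - 2q_G)/7 and q_G = (64 - 2q_S)/7.
Solving the pair: q_S = 193/15, q_G = 82/15.
Price P = 113 - 2·(55/3) = 229/3.
Solace's profit: (229/3)·(193/15) - 12·(193/15) - (3/2)(193/15)² = 579.4289.

579.43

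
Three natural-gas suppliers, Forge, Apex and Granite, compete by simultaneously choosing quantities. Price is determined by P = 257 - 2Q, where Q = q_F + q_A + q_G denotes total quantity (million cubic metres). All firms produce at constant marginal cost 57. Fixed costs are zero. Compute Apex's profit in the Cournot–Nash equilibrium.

1250

Each firm earns π_i = (257 - 2Q)q_i - 57q_i.
First-order condition (treating rivals' output as given): 200 - 4q_i - 2·Σ_{j≠i} q_j = 0.
By symmetry each firm produces the same amount; substituting Σ_{j≠i} q_j = 2q_i yields q_i = 200/8 = 25.
Price P = 257 - 2·75 = 107.
Apex's profit: (107 - 57)·25 = 1250.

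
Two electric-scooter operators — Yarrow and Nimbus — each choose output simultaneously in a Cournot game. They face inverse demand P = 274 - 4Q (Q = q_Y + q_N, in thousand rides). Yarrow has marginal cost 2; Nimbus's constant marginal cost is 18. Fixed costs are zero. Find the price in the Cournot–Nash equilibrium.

Yarrow's profit: π_Y = (274 - 4Q)q_Y - (2q_Y). Setting ∂π_Y/∂q_Y = 0: 272 - 8q_Y - 4(q_N) = 0.
Nimbus's profit: π_N = (274 - 4Q)q_N - (18q_N). Setting ∂π_N/∂q_N = 0: 256 - 8q_N - 4(q_Y) = 0.
So q_Y = (272 - 4q_N)/8 and q_N = (256 - 4q_Y)/8.
Substituting one into the other gives q_Y = 24 and q_N = 20.
Total output Q = 44, so price P = 274 - 4·44 = 98.

98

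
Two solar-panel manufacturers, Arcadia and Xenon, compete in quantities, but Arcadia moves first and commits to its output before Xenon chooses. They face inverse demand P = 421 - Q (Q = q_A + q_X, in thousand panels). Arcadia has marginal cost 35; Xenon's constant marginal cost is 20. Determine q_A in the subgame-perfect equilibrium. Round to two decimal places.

Solve by backward induction. Given q_A, the follower Xenon maximises π_X = (421 - q_A - q_X)q_X - 20q_X.
∂π_X/∂q_X = 401 - q_A - 2q_X = 0 gives the reaction function q_X = (401 - q_A)/2.
Arcadia substitutes q_X(q_A) into its own profit: π_A = q_A(421 - q_A - (401 - q_A)/2) - 35q_A = (441/2 - (1/2)q_A)q_A - 35q_A.
Leader FOC: 371/2 - q_A = 0, so q_A = 371/2.
Then q_X = (401 - 371/2)/2 = 431/4.

185.50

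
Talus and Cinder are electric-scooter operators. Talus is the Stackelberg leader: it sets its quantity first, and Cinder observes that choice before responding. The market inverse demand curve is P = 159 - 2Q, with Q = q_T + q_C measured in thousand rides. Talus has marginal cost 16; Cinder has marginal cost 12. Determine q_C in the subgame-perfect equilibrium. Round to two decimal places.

The follower Cinder best-responds to any q_T: π_C = (159 - 2Q)q_C - 12q_C.
∂π_C/∂q_C = 147 - 2q_T - 4q_C = 0 gives the reaction function q_C = (147 - 2q_T)/4.
Talus substitutes q_C(q_T) into its own profit: π_T = q_T(159 - 2q_T - (147 - 2q_T)/2) - 16q_T = (171/2 - q_T)q_T - 16q_T.
The leader's first-order condition 139/2 - 2q_T = 0 yields q_T = 139/4.
Then q_C = (147 - 2·(139/4))/4 = 155/8.

19.38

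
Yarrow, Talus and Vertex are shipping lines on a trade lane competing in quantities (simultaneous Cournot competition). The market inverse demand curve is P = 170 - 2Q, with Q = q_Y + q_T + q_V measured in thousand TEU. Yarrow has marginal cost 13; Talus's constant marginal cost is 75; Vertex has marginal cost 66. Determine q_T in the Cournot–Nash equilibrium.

Yarrow's profit: π_Y = (170 - 2Q)q_Y - (13q_Y). Setting ∂π_Y/∂q_Y = 0: 157 - 4q_Y - 2(q_T + q_V) = 0.
Talus's profit: π_T = (170 - 2Q)q_T - (75q_T). Setting ∂π_T/∂q_T = 0: 95 - 4q_T - 2(q_Y + q_V) = 0.
Vertex's first-order condition: 104 - 4q_V - 2(q_Y + q_T) = 0.
Summing all 3 equations gives 356 − 8Q = 0, hence Q = 89/2.
Back-substituting: q_Y = (157 − 89)/2 = 34, q_T = (95 − 89)/2 = 3, q_V = (104 − 89)/2 = 15/2.

3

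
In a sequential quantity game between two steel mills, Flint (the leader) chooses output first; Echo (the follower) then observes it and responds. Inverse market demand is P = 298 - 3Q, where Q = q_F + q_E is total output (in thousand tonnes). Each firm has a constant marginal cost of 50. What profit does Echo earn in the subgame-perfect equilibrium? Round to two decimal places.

1281.33

The follower Echo best-responds to any q_F: π_E = (298 - 3Q)q_E - 50q_E.
Follower FOC: 248 - 3q_F - 6q_E = 0, so q_E(q_F) = (248 - 3q_F)/6.
The leader anticipates this reaction. Substituting into P = 298 - 3Q gives P = 174 - (3/2)q_F, so π_F = (174 - (3/2)q_F)q_F - 50q_F.
Leader FOC: 124 - 3q_F = 0, so q_F = 124/3.
Then q_E = (248 - 3·(124/3))/6 = 62/3.
Price P = 298 - 3·62 = 112.
Echo's profit: (112 - 50)·(62/3) = 1281.3333.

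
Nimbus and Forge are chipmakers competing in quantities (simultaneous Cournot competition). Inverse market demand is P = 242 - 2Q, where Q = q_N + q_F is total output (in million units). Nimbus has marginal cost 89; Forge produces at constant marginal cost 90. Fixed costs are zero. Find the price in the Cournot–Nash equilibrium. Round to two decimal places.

140.33

Nimbus's profit: π_N = (242 - 2Q)q_N - (89q_N). Setting ∂π_N/∂q_N = 0: 153 - 4q_N - 2(q_F) = 0.
Forge's profit: π_F = (242 - 2Q)q_F - (90q_F). Setting ∂π_F/∂q_F = 0: 152 - 4q_F - 2(q_N) = 0.
So q_N = (153 - 2q_F)/4 and q_F = (152 - 2q_N)/4.
Substituting one into the other gives q_N = 77/3 and q_F = 151/6.
Total output Q = 305/6, so price P = 242 - 2·(305/6) = 421/3.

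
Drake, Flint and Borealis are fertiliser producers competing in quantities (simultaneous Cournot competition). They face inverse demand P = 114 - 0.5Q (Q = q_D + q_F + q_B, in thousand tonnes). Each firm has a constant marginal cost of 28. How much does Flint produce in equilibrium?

Each firm earns π_i = (114 - 0.5Q)q_i - 28q_i.
First-order condition (treating rivals' output as given): 86 - q_i - (1/2)·Σ_{j≠i} q_j = 0.
With identical firms every q_j equals q_i, so Σ_{j≠i} q_j = 2q_i and 86 = 2q_i, giving q_i = 43.

43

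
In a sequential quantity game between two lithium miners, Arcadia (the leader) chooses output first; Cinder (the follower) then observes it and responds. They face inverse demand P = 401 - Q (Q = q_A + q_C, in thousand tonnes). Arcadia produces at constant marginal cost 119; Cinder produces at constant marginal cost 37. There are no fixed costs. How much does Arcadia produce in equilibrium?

100

The follower Cinder best-responds to any q_A: π_C = (401 - Q)q_C - 37q_C.
Follower FOC: 364 - q_A - 2q_C = 0, so q_C(q_A) = (364 - q_A)/2.
The leader anticipates this reaction. Substituting into P = 401 - Q gives P = 219 - (1/2)q_A, so π_A = (219 - (1/2)q_A)q_A - 119q_A.
The leader's first-order condition 100 - q_A = 0 yields q_A = 100.
Then q_C = (364 - 100)/2 = 132.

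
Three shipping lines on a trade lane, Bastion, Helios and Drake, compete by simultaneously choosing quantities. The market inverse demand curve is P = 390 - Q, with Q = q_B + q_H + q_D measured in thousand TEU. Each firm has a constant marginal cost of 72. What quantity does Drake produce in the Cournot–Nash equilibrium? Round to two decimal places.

A representative firm's profit is π_i = q_i(390 - Q) - 72q_i.
Setting ∂π_i/∂q_i = 0 with rivals' quantities fixed: 318 - 2q_i - Σ_{j≠i} q_j = 0.
By symmetry each firm produces the same amount; substituting Σ_{j≠i} q_j = 2q_i yields q_i = 318/4 = 159/2.

79.50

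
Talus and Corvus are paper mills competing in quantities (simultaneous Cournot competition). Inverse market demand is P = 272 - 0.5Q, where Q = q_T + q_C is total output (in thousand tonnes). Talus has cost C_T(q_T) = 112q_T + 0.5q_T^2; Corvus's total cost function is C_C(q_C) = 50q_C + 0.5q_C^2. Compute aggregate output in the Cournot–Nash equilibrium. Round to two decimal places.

152.80

Talus's profit: π_T = (272 - 0.5Q)q_T - (112q_T + (1/2)q_T²). Setting ∂π_T/∂q_T = 0: 160 - 2q_T - (1/2)(q_C) = 0.
Corvus's first-order condition: 222 - 2q_C - (1/2)(q_T) = 0.
Rearranging gives the reaction functions q_T = (160 - (1/2)q_C)/2 and q_C = (222 - (1/2)q_T)/2.
Solving the pair: q_T = 836/15, q_C = 1456/15.
Total output Q = 836/15 + 1456/15 = 764/5.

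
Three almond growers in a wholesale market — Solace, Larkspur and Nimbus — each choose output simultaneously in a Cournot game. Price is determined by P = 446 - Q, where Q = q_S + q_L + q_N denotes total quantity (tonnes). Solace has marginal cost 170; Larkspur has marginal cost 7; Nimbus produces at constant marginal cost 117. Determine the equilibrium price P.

Solace's profit: π_S = (446 - Q)q_S - (170q_S). Setting ∂π_S/∂q_S = 0: 276 - 2q_S - (q_L + q_N) = 0.
Larkspur's profit: π_L = (446 - Q)q_L - (7q_L). Setting ∂π_L/∂q_L = 0: 439 - 2q_L - (q_S + q_N) = 0.
Nimbus's first-order condition: 329 - 2q_N - (q_S + q_L) = 0.
Adding the 3 first-order conditions: 1044 − 4Q = 0, so Q = 261.
Back-substituting: q_S = (276 − 261) = 15, q_L = (439 − 261) = 178, q_N = (329 − 261) = 68.
Total output Q = 261, so price P = 446 - 261 = 185.

185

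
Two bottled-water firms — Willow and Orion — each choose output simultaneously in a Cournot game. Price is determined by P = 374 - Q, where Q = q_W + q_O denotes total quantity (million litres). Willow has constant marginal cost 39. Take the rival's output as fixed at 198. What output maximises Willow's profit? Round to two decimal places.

With the rival's output fixed at 198, Willow's profit is π_W = (374 - 198 - q_W)q_W - (39q_W) = (176 - q_W)q_W - (39q_W).
∂π_W/∂q_W = 137 - 2q_W = 0, so q_W = 137/2.

68.50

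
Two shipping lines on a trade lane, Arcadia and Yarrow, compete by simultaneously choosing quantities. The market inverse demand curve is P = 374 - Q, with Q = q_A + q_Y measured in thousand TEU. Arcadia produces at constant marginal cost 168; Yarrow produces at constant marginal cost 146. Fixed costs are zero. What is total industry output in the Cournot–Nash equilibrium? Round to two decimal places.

144.67

Arcadia's profit: π_A = (374 - Q)q_A - (168q_A). Setting ∂π_A/∂q_A = 0: 206 - 2q_A - (q_Y) = 0.
Yarrow's profit: π_Y = (374 - Q)q_Y - (146q_Y). Setting ∂π_Y/∂q_Y = 0: 228 - 2q_Y - (q_A) = 0.
Rearranging gives the reaction functions q_A = (206 - q_Y)/2 and q_Y = (228 - q_A)/2.
Solving the pair: q_A = 184/3, q_Y = 250/3.
Total output Q = 184/3 + 250/3 = 434/3.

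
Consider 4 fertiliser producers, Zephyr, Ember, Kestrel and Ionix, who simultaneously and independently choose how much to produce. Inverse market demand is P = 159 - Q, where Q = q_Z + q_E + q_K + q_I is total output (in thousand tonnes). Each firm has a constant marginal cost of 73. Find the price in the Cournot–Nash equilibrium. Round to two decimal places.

A representative firm's profit is π_i = q_i(159 - Q) - 73q_i.
First-order condition (treating rivals' output as given): 86 - 2q_i - Σ_{j≠i} q_j = 0.
By symmetry each firm produces the same amount; substituting Σ_{j≠i} q_j = 3q_i yields q_i = 86/5.
Total output Q = 344/5, so price P = 159 - 344/5 = 451/5.

90.20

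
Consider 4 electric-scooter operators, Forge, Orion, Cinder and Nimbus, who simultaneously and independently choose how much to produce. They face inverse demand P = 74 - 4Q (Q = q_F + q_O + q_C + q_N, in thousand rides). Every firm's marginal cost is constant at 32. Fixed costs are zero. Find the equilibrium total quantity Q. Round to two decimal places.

8.40

Each firm earns π_i = (74 - 4Q)q_i - 32q_i.
Setting ∂π_i/∂q_i = 0 with rivals' quantities fixed: 42 - 8q_i - 4·Σ_{j≠i} q_j = 0.
With identical firms every q_j equals q_i, so Σ_{j≠i} q_j = 3q_i and 42 = 20q_i, giving q_i = 21/10.
Total output Q = 21/10 + 21/10 + 21/10 + 21/10 = 42/5.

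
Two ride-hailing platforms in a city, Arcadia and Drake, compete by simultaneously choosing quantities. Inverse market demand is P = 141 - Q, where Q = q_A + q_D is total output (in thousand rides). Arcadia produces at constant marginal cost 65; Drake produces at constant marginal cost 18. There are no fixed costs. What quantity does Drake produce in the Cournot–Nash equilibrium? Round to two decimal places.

56.67

Arcadia's profit: π_A = (141 - Q)q_A - (65q_A). Setting ∂π_A/∂q_A = 0: 76 - 2q_A - (q_D) = 0.
Drake's profit: π_D = (141 - Q)q_D - (18q_D). Setting ∂π_D/∂q_D = 0: 123 - 2q_D - (q_A) = 0.
Best responses: q_A = (76 - q_D)/2, q_D = (123 - q_A)/2.
Substituting one into the other gives q_A = 29/3 and q_D = 170/3.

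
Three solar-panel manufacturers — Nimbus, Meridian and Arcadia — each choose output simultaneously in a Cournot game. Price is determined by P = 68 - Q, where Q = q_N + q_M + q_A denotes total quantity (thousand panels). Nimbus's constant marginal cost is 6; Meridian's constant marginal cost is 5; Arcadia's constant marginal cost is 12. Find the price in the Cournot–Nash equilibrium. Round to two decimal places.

22.75

Nimbus's profit: π_N = (68 - Q)q_N - (6q_N). Setting ∂π_N/∂q_N = 0: 62 - 2q_N - (q_M + q_A) = 0.
Meridian's profit: π_M = (68 - Q)q_M - (5q_M). Setting ∂π_M/∂q_M = 0: 63 - 2q_M - (q_N + q_A) = 0.
Arcadia's profit: π_A = (68 - Q)q_A - (12q_A). Setting ∂π_A/∂q_A = 0: 56 - 2q_A - (q_N + q_M) = 0.
Adding the 3 first-order conditions: 181 − 4Q = 0, so Q = 181/4.
Back-substituting: q_N = (62 − 181/4) = 67/4, q_M = (63 − 181/4) = 71/4, q_A = (56 − 181/4) = 43/4.
Total output Q = 181/4, so price P = 68 - 181/4 = 91/4.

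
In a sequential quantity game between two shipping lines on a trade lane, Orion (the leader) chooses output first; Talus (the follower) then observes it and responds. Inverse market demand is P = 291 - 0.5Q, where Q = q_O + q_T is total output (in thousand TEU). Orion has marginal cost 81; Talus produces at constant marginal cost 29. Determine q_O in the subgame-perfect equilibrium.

Solve by backward induction. Given q_O, the follower Talus maximises π_T = (291 - (1/2)q_O - (1/2)q_T)q_T - 29q_T.
∂π_T/∂q_T = 262 - (1/2)q_O - q_T = 0 gives the reaction function q_T = (262 - (1/2)q_O).
The leader anticipates this reaction. Substituting into P = 291 - 0.5Q gives P = 160 - (1/4)q_O, so π_O = (160 - (1/4)q_O)q_O - 81q_O.
Leader FOC: 79 - (1/2)q_O = 0, so q_O = 158.
Then q_T = (262 - (1/2)·158) = 183.

158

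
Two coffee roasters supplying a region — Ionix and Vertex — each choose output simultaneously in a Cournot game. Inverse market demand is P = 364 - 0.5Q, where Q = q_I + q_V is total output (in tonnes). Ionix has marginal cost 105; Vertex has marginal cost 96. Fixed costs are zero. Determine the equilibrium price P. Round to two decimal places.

Ionix's profit: π_I = (364 - 0.5Q)q_I - (105q_I). Setting ∂π_I/∂q_I = 0: 259 - q_I - (1/2)(q_V) = 0.
Vertex's profit: π_V = (364 - 0.5Q)q_V - (96q_V). Setting ∂π_V/∂q_V = 0: 268 - q_V - (1/2)(q_I) = 0.
So q_I = (259 - (1/2)q_V) and q_V = (268 - (1/2)q_I).
Substituting one into the other gives q_I = 500/3 and q_V = 554/3.
Total output Q = 1054/3, so price P = 364 - (1/2)·(1054/3) = 565/3.

188.33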